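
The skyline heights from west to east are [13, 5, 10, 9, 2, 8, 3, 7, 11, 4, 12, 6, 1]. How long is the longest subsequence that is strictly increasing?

Track the smallest tail for each achievable length (strict):
13 → extends → [13]
5 → replaces 13 → [5]
10 → extends → [5, 10]
9 → replaces 10 → [5, 9]
2 → replaces 5 → [2, 9]
8 → replaces 9 → [2, 8]
3 → replaces 8 → [2, 3]
7 → extends → [2, 3, 7]
11 → extends → [2, 3, 7, 11]
4 → replaces 7 → [2, 3, 4, 11]
12 → extends → [2, 3, 4, 11, 12]
6 → replaces 11 → [2, 3, 4, 6, 12]
1 → replaces 2 → [1, 3, 4, 6, 12]
Five tails, so the longest strictly increasing subsequence has length 5 (e.g. 2, 3, 7, 11, 12).

5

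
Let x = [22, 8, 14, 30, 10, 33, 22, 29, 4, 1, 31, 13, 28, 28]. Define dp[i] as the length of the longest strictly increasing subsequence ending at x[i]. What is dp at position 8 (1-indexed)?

dp[i] = 1 + max{dp[j] : j<i, x[j]<x[i]} (or 1 if no such j):
i:      1  2  3  4  5  6  7  8  9 10 11 12 13 14
x[i]:  22  8 14 30 10 33 22 29  4  1 31 13 28 28
dp:     1  1  2  3  2  4  3  4  1  1  5  3  4  4
At index 8 the value is 4.

4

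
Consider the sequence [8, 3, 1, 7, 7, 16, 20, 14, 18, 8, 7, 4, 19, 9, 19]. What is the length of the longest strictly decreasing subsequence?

5

Negate each value so 'decreasing' becomes 'increasing', then run patience tails on the negated sequence:
-8 → extends → [-8]
-3 → extends → [-8, -3]
-1 → extends → [-8, -3, -1]
-7 → replaces -3 → [-8, -7, -1]
-7 → already a tail → [-8, -7, -1]
-16 → replaces -8 → [-16, -7, -1]
-20 → replaces -16 → [-20, -7, -1]
-14 → replaces -7 → [-20, -14, -1]
-18 → replaces -14 → [-20, -18, -1]
-8 → replaces -1 → [-20, -18, -8]
-7 → extends → [-20, -18, -8, -7]
-4 → extends → [-20, -18, -8, -7, -4]
-19 → replaces -18 → [-20, -19, -8, -7, -4]
-9 → replaces -8 → [-20, -19, -9, -7, -4]
-19 → already a tail → [-20, -19, -9, -7, -4]
Five tails, so the longest strictly decreasing subsequence of the original has length 5.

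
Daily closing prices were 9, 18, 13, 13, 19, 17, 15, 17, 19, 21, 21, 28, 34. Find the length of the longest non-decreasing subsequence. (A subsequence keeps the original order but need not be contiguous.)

10

Track the smallest tail for each achievable length (allowing ties):
9 → extends → [9]
18 → extends → [9, 18]
13 → replaces 18 → [9, 13]
13 → extends → [9, 13, 13]
19 → extends → [9, 13, 13, 19]
17 → replaces 19 → [9, 13, 13, 17]
15 → replaces 17 → [9, 13, 13, 15]
17 → extends → [9, 13, 13, 15, 17]
19 → extends → [9, 13, 13, 15, 17, 19]
21 → extends → [9, 13, 13, 15, 17, 19, 21]
21 → extends → [9, 13, 13, 15, 17, 19, 21, 21]
28 → extends → [9, 13, 13, 15, 17, 19, 21, 21, 28]
34 → extends → [9, 13, 13, 15, 17, 19, 21, 21, 28, 34]
Ten tails, so the longest non-decreasing subsequence has length 10 (e.g. 9, 13, 13, 17, 17, 19, 21, 21, 28, 34).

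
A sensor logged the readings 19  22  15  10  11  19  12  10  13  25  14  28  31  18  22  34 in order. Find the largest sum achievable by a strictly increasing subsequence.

164

Let S[i] be the best sum of a strictly increasing subsequence ending at i:
i:       1   2   3   4   5   6   7   8   9  10  11  12  13  14  15  16
a[i]:   19  22  15  10  11  19  12  10  13  25  14  28  31  18  22  34
S:      19  41  15  10  21  40  33  10  46  71  60  99 130  78 100 164
Maximum is 164 (e.g. 10 + 11 + 12 + 13 + 25 + 28 + 31 + 34).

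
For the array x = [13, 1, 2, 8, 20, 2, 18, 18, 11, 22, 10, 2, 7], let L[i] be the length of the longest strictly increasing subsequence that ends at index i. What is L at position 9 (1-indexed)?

4

dp[i] = 1 + max{dp[j] : j<i, x[j]<x[i]} (or 1 if no such j):
i:      1  2  3  4  5  6  7  8  9 10 11 12 13
x[i]:  13  1  2  8 20  2 18 18 11 22 10  2  7
dp:     1  1  2  3  4  2  4  4  4  5  4  2  3
At index 9 the value is 4.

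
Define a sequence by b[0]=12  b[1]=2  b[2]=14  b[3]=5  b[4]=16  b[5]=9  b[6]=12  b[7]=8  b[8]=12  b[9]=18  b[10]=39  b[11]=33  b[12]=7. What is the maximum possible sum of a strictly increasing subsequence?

Let S[i] be the best sum of a strictly increasing subsequence ending at i:
i:      0  1  2  3  4  5  6  7  8  9 10 11 12
b[i]:  12  2 14  5 16  9 12  8 12 18 39 33  7
S:     12  2 26  7 42 16 28 15 28 60 99 93 14
Maximum is 99 (e.g. 12 + 14 + 16 + 18 + 39).

99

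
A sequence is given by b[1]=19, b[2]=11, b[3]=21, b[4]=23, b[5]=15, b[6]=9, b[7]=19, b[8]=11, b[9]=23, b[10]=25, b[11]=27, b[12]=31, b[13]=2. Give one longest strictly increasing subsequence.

Patience tails give the LIS length; then backtrack through the dp parents:
19 → extends → [19]
11 → replaces 19 → [11]
21 → extends → [11, 21]
23 → extends → [11, 21, 23]
15 → replaces 21 → [11, 15, 23]
9 → replaces 11 → [9, 15, 23]
19 → replaces 23 → [9, 15, 19]
11 → replaces 15 → [9, 11, 19]
23 → extends → [9, 11, 19, 23]
25 → extends → [9, 11, 19, 23, 25]
27 → extends → [9, 11, 19, 23, 25, 27]
31 → extends → [9, 11, 19, 23, 25, 27, 31]
2 → replaces 9 → [2, 11, 19, 23, 25, 27, 31]
Length 7; one witness is 11, 15, 19, 23, 25, 27, 31.

11, 15, 19, 23, 25, 27, 31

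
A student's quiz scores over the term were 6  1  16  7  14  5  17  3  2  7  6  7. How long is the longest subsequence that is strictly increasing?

Let dp[i] be the length of the longest such subsequence ending at index i:
i:      1  2  3  4  5  6  7  8  9 10 11 12
a[i]:   6  1 16  7 14  5 17  3  2  7  6  7
dp:     1  1  2  2  3  2  4  2  2  3  3  4
Maximum dp value is 4.

4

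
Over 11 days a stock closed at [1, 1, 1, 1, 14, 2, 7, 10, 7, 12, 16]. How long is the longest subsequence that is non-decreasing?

Let dp[i] be the length of the longest such subsequence ending at index i:
i:      1  2  3  4  5  6  7  8  9 10 11
a[i]:   1  1  1  1 14  2  7 10  7 12 16
dp:     1  2  3  4  5  5  6  7  7  8  9
Maximum dp value is 9.

9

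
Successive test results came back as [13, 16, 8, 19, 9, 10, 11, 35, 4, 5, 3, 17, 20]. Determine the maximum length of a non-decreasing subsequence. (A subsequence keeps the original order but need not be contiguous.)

6

Track the smallest tail for each achievable length (allowing ties):
13 → extends → [13]
16 → extends → [13, 16]
8 → replaces 13 → [8, 16]
19 → extends → [8, 16, 19]
9 → replaces 16 → [8, 9, 19]
10 → replaces 19 → [8, 9, 10]
11 → extends → [8, 9, 10, 11]
35 → extends → [8, 9, 10, 11, 35]
4 → replaces 8 → [4, 9, 10, 11, 35]
5 → replaces 9 → [4, 5, 10, 11, 35]
3 → replaces 4 → [3, 5, 10, 11, 35]
17 → replaces 35 → [3, 5, 10, 11, 17]
20 → extends → [3, 5, 10, 11, 17, 20]
Six tails, so the longest non-decreasing subsequence has length 6 (e.g. 8, 9, 10, 11, 17, 20).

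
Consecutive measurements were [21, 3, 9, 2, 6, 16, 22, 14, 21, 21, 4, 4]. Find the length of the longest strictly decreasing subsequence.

4

Negate each value so 'decreasing' becomes 'increasing', then run patience tails on the negated sequence:
-21 → extends → [-21]
-3 → extends → [-21, -3]
-9 → replaces -3 → [-21, -9]
-2 → extends → [-21, -9, -2]
-6 → replaces -2 → [-21, -9, -6]
-16 → replaces -9 → [-21, -16, -6]
-22 → replaces -21 → [-22, -16, -6]
-14 → replaces -6 → [-22, -16, -14]
-21 → replaces -16 → [-22, -21, -14]
-21 → already a tail → [-22, -21, -14]
-4 → extends → [-22, -21, -14, -4]
-4 → already a tail → [-22, -21, -14, -4]
Four tails, so the longest strictly decreasing subsequence of the original has length 4.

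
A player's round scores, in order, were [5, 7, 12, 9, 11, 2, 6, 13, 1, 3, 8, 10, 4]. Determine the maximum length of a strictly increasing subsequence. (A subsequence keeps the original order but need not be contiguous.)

Track the smallest tail for each achievable length (strict):
5 → extends → [5]
7 → extends → [5, 7]
12 → extends → [5, 7, 12]
9 → replaces 12 → [5, 7, 9]
11 → extends → [5, 7, 9, 11]
2 → replaces 5 → [2, 7, 9, 11]
6 → replaces 7 → [2, 6, 9, 11]
13 → extends → [2, 6, 9, 11, 13]
1 → replaces 2 → [1, 6, 9, 11, 13]
3 → replaces 6 → [1, 3, 9, 11, 13]
8 → replaces 9 → [1, 3, 8, 11, 13]
10 → replaces 11 → [1, 3, 8, 10, 13]
4 → replaces 8 → [1, 3, 4, 10, 13]
Five tails, so the longest strictly increasing subsequence has length 5 (e.g. 5, 7, 9, 11, 13).

5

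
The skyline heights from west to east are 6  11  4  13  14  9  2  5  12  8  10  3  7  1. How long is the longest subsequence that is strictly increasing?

Track the smallest tail for each achievable length (strict):
6 → extends → [6]
11 → extends → [6, 11]
4 → replaces 6 → [4, 11]
13 → extends → [4, 11, 13]
14 → extends → [4, 11, 13, 14]
9 → replaces 11 → [4, 9, 13, 14]
2 → replaces 4 → [2, 9, 13, 14]
5 → replaces 9 → [2, 5, 13, 14]
12 → replaces 13 → [2, 5, 12, 14]
8 → replaces 12 → [2, 5, 8, 14]
10 → replaces 14 → [2, 5, 8, 10]
3 → replaces 5 → [2, 3, 8, 10]
7 → replaces 8 → [2, 3, 7, 10]
1 → replaces 2 → [1, 3, 7, 10]
Four tails, so the longest strictly increasing subsequence has length 4 (e.g. 6, 11, 13, 14).

4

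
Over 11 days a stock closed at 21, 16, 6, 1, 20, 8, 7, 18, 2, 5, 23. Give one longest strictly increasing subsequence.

Patience tails give the LIS length; then backtrack through the dp parents:
21 → extends → [21]
16 → replaces 21 → [16]
6 → replaces 16 → [6]
1 → replaces 6 → [1]
20 → extends → [1, 20]
8 → replaces 20 → [1, 8]
7 → replaces 8 → [1, 7]
18 → extends → [1, 7, 18]
2 → replaces 7 → [1, 2, 18]
5 → replaces 18 → [1, 2, 5]
23 → extends → [1, 2, 5, 23]
Length 4; one witness is 6, 8, 18, 23.

6, 8, 18, 23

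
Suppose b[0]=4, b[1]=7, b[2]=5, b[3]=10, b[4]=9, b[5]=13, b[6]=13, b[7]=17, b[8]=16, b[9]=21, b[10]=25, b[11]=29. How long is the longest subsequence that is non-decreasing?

Track the smallest tail for each achievable length (allowing ties):
4 → extends → [4]
7 → extends → [4, 7]
5 → replaces 7 → [4, 5]
10 → extends → [4, 5, 10]
9 → replaces 10 → [4, 5, 9]
13 → extends → [4, 5, 9, 13]
13 → extends → [4, 5, 9, 13, 13]
17 → extends → [4, 5, 9, 13, 13, 17]
16 → replaces 17 → [4, 5, 9, 13, 13, 16]
21 → extends → [4, 5, 9, 13, 13, 16, 21]
25 → extends → [4, 5, 9, 13, 13, 16, 21, 25]
29 → extends → [4, 5, 9, 13, 13, 16, 21, 25, 29]
Nine tails, so the longest non-decreasing subsequence has length 9 (e.g. 4, 7, 10, 13, 13, 17, 21, 25, 29).

9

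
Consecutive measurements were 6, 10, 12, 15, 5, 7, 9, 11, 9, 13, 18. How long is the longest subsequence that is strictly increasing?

6

Let dp[i] be the length of the longest such subsequence ending at index i:
i:      1  2  3  4  5  6  7  8  9 10 11
a[i]:   6 10 12 15  5  7  9 11  9 13 18
dp:     1  2  3  4  1  2  3  4  3  5  6
Maximum dp value is 6.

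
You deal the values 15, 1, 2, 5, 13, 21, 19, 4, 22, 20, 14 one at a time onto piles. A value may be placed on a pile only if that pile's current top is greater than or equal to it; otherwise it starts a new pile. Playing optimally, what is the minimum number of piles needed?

6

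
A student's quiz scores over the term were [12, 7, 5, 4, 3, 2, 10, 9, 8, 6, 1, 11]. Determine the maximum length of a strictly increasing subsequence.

3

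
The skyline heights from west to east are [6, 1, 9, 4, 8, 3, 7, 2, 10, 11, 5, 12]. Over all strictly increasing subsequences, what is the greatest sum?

48

Let S[i] be the best sum of a strictly increasing subsequence ending at i:
i:      1  2  3  4  5  6  7  8  9 10 11 12
a[i]:   6  1  9  4  8  3  7  2 10 11  5 12
S:      6  1 15  5 14  4 13  3 25 36 10 48
Maximum is 48 (e.g. 6 + 9 + 10 + 11 + 12).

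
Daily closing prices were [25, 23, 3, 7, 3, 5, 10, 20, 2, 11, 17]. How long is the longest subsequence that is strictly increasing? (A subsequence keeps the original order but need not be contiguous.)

5

Track the smallest tail for each achievable length (strict):
25 → extends → [25]
23 → replaces 25 → [23]
3 → replaces 23 → [3]
7 → extends → [3, 7]
3 → already a tail → [3, 7]
5 → replaces 7 → [3, 5]
10 → extends → [3, 5, 10]
20 → extends → [3, 5, 10, 20]
2 → replaces 3 → [2, 5, 10, 20]
11 → replaces 20 → [2, 5, 10, 11]
17 → extends → [2, 5, 10, 11, 17]
Five tails, so the longest strictly increasing subsequence has length 5 (e.g. 3, 7, 10, 11, 17).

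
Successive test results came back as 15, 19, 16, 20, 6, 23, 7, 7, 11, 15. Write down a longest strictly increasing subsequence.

Patience tails give the LIS length; then backtrack through the dp parents:
15 → extends → [15]
19 → extends → [15, 19]
16 → replaces 19 → [15, 16]
20 → extends → [15, 16, 20]
6 → replaces 15 → [6, 16, 20]
23 → extends → [6, 16, 20, 23]
7 → replaces 16 → [6, 7, 20, 23]
7 → already a tail → [6, 7, 20, 23]
11 → replaces 20 → [6, 7, 11, 23]
15 → replaces 23 → [6, 7, 11, 15]
Length 4; one witness is 15, 19, 20, 23.

15, 19, 20, 23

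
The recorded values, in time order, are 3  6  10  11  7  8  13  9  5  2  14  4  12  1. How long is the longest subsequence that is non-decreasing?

Let dp[i] be the length of the longest such subsequence ending at index i:
i:      1  2  3  4  5  6  7  8  9 10 11 12 13 14
a[i]:   3  6 10 11  7  8 13  9  5  2 14  4 12  1
dp:     1  2  3  4  3  4  5  5  2  1  6  2  6  1
Maximum dp value is 6.

6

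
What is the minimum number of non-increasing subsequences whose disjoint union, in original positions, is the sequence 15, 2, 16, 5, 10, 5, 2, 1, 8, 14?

4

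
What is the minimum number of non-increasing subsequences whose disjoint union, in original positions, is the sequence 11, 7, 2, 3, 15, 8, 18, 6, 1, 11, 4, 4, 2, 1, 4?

4

Place each on the leftmost legal pile:
11 → new pile 1 (tops now [11])
7 → pile 1 (tops now [7])
2 → pile 1 (tops now [2])
3 → new pile 2 (tops now [2, 3])
15 → new pile 3 (tops now [2, 3, 15])
8 → pile 3 (tops now [2, 3, 8])
18 → new pile 4 (tops now [2, 3, 8, 18])
6 → pile 3 (tops now [2, 3, 6, 18])
1 → pile 1 (tops now [1, 3, 6, 18])
11 → pile 4 (tops now [1, 3, 6, 11])
4 → pile 3 (tops now [1, 3, 4, 11])
4 → pile 3 (tops now [1, 3, 4, 11])
2 → pile 2 (tops now [1, 2, 4, 11])
1 → pile 1 (tops now [1, 2, 4, 11])
4 → pile 3 (tops now [1, 2, 4, 11])
Four piles.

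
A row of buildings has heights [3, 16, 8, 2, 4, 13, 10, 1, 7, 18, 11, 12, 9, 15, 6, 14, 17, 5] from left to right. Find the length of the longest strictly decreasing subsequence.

6

Let dp[i] be the longest strictly decreasing subsequence ending at i:
i:      1  2  3  4  5  6  7  8  9 10 11 12 13 14 15 16 17 18
a[i]:   3 16  8  2  4 13 10  1  7 18 11 12  9 15  6 14 17  5
dp:     1  1  2  3  3  2  3  4  4  1  3  3  4  2  5  3  2  6
Maximum is 6.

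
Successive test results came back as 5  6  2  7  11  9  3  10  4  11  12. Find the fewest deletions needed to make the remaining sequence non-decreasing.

Fewest deletions = n − (longest non-decreasing subsequence).
Patience tails:
5 → extends → [5]
6 → extends → [5, 6]
2 → replaces 5 → [2, 6]
7 → extends → [2, 6, 7]
11 → extends → [2, 6, 7, 11]
9 → replaces 11 → [2, 6, 7, 9]
3 → replaces 6 → [2, 3, 7, 9]
10 → extends → [2, 3, 7, 9, 10]
4 → replaces 7 → [2, 3, 4, 9, 10]
11 → extends → [2, 3, 4, 9, 10, 11]
12 → extends → [2, 3, 4, 9, 10, 11, 12]
Longest non-decreasing subsequence has length 7, so deletions = 11 − 7 = 4.

4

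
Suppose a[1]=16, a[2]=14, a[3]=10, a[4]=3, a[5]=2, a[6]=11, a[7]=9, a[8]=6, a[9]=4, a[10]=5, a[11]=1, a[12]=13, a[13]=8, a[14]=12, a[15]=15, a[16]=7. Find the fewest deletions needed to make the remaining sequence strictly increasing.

10

Fewest deletions = n − (longest strictly increasing subsequence).
Patience tails:
16 → extends → [16]
14 → replaces 16 → [14]
10 → replaces 14 → [10]
3 → replaces 10 → [3]
2 → replaces 3 → [2]
11 → extends → [2, 11]
9 → replaces 11 → [2, 9]
6 → replaces 9 → [2, 6]
4 → replaces 6 → [2, 4]
5 → extends → [2, 4, 5]
1 → replaces 2 → [1, 4, 5]
13 → extends → [1, 4, 5, 13]
8 → replaces 13 → [1, 4, 5, 8]
12 → extends → [1, 4, 5, 8, 12]
15 → extends → [1, 4, 5, 8, 12, 15]
7 → replaces 8 → [1, 4, 5, 7, 12, 15]
Longest strictly increasing subsequence has length 6, so deletions = 16 − 6 = 10.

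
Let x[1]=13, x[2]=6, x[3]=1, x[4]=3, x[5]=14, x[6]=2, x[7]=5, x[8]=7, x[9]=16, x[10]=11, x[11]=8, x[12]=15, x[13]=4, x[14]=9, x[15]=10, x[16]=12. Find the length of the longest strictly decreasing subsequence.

Negate each value so 'decreasing' becomes 'increasing', then run patience tails on the negated sequence:
-13 → extends → [-13]
-6 → extends → [-13, -6]
-1 → extends → [-13, -6, -1]
-3 → replaces -1 → [-13, -6, -3]
-14 → replaces -13 → [-14, -6, -3]
-2 → extends → [-14, -6, -3, -2]
-5 → replaces -3 → [-14, -6, -5, -2]
-7 → replaces -6 → [-14, -7, -5, -2]
-16 → replaces -14 → [-16, -7, -5, -2]
-11 → replaces -7 → [-16, -11, -5, -2]
-8 → replaces -5 → [-16, -11, -8, -2]
-15 → replaces -11 → [-16, -15, -8, -2]
-4 → replaces -2 → [-16, -15, -8, -4]
-9 → replaces -8 → [-16, -15, -9, -4]
-10 → replaces -9 → [-16, -15, -10, -4]
-12 → replaces -10 → [-16, -15, -12, -4]
Four tails, so the longest strictly decreasing subsequence of the original has length 4.

4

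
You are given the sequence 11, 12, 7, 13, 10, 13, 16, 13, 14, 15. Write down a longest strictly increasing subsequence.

Patience tails give the LIS length; then backtrack through the dp parents:
11 → extends → [11]
12 → extends → [11, 12]
7 → replaces 11 → [7, 12]
13 → extends → [7, 12, 13]
10 → replaces 12 → [7, 10, 13]
13 → already a tail → [7, 10, 13]
16 → extends → [7, 10, 13, 16]
13 → already a tail → [7, 10, 13, 16]
14 → replaces 16 → [7, 10, 13, 14]
15 → extends → [7, 10, 13, 14, 15]
Length 5; one witness is 11, 12, 13, 14, 15.

11, 12, 13, 14, 15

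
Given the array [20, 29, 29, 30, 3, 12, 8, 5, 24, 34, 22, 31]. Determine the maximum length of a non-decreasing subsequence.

5

Track the smallest tail for each achievable length (allowing ties):
20 → extends → [20]
29 → extends → [20, 29]
29 → extends → [20, 29, 29]
30 → extends → [20, 29, 29, 30]
3 → replaces 20 → [3, 29, 29, 30]
12 → replaces 29 → [3, 12, 29, 30]
8 → replaces 12 → [3, 8, 29, 30]
5 → replaces 8 → [3, 5, 29, 30]
24 → replaces 29 → [3, 5, 24, 30]
34 → extends → [3, 5, 24, 30, 34]
22 → replaces 24 → [3, 5, 22, 30, 34]
31 → replaces 34 → [3, 5, 22, 30, 31]
Five tails, so the longest non-decreasing subsequence has length 5 (e.g. 20, 29, 29, 30, 34).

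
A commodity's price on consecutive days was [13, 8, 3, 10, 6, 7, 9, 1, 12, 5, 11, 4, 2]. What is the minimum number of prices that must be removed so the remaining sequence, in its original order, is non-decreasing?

8

Fewest deletions = n − (longest non-decreasing subsequence).
Patience tails:
13 → extends → [13]
8 → replaces 13 → [8]
3 → replaces 8 → [3]
10 → extends → [3, 10]
6 → replaces 10 → [3, 6]
7 → extends → [3, 6, 7]
9 → extends → [3, 6, 7, 9]
1 → replaces 3 → [1, 6, 7, 9]
12 → extends → [1, 6, 7, 9, 12]
5 → replaces 6 → [1, 5, 7, 9, 12]
11 → replaces 12 → [1, 5, 7, 9, 11]
4 → replaces 5 → [1, 4, 7, 9, 11]
2 → replaces 4 → [1, 2, 7, 9, 11]
Longest non-decreasing subsequence has length 5, so deletions = 13 − 5 = 8.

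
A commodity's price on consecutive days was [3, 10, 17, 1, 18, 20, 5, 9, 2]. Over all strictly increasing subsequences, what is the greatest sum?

68

Let S[i] be the best sum of a strictly increasing subsequence ending at i:
i:      1  2  3  4  5  6  7  8  9
a[i]:   3 10 17  1 18 20  5  9  2
S:      3 13 30  1 48 68  8 17  3
Maximum is 68 (e.g. 3 + 10 + 17 + 18 + 20).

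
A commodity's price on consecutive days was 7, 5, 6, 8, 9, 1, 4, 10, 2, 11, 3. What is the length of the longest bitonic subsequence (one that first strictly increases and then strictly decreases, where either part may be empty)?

inc[i] = longest strictly increasing subsequence ending at i; dec[i] = longest strictly decreasing subsequence starting at i:
i:      1  2  3  4  5  6  7  8  9 10 11
a[i]:   7  5  6  8  9  1  4 10  2 11  3
inc:    1  1  2  3  4  1  2  5  2  6  3
dec:    4  3  3  3  3  1  2  2  1  2  1
Best peak at i=10 (value 11): inc=6, dec=2, length 6+2−1 = 7.

7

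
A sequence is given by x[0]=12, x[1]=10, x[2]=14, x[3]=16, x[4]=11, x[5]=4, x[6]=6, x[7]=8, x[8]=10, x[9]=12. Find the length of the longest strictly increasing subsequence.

Track the smallest tail for each achievable length (strict):
12 → extends → [12]
10 → replaces 12 → [10]
14 → extends → [10, 14]
16 → extends → [10, 14, 16]
11 → replaces 14 → [10, 11, 16]
4 → replaces 10 → [4, 11, 16]
6 → replaces 11 → [4, 6, 16]
8 → replaces 16 → [4, 6, 8]
10 → extends → [4, 6, 8, 10]
12 → extends → [4, 6, 8, 10, 12]
Five tails, so the longest strictly increasing subsequence has length 5 (e.g. 4, 6, 8, 10, 12).

5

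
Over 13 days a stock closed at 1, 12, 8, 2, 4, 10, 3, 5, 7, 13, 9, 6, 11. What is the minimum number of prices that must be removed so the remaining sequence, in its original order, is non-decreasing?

Fewest deletions = n − (longest non-decreasing subsequence).
i:      1  2  3  4  5  6  7  8  9 10 11 12 13
a[i]:   1 12  8  2  4 10  3  5  7 13  9  6 11
dp:     1  2  2  2  3  4  3  4  5  6  6  5  7
max dp = 7, so deletions = 13 − 7 = 6.

6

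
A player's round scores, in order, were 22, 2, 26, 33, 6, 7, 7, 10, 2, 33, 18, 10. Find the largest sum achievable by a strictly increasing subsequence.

Let S[i] be the best sum of a strictly increasing subsequence ending at i:
i:      1  2  3  4  5  6  7  8  9 10 11 12
a[i]:  22  2 26 33  6  7  7 10  2 33 18 10
S:     22  2 48 81  8 15 15 25  2 81 43 25
Maximum is 81 (e.g. 22 + 26 + 33).

81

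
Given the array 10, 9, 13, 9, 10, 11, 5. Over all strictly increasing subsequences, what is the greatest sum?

30

Let S[i] be the best sum of a strictly increasing subsequence ending at i:
i:      1  2  3  4  5  6  7
a[i]:  10  9 13  9 10 11  5
S:     10  9 23  9 19 30  5
Maximum is 30 (e.g. 9 + 10 + 11).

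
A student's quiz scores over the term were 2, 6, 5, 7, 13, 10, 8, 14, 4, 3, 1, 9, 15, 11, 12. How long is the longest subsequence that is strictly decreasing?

6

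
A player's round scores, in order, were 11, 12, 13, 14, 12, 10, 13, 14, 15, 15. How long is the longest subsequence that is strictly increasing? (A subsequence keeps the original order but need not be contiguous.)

Track the smallest tail for each achievable length (strict):
11 → extends → [11]
12 → extends → [11, 12]
13 → extends → [11, 12, 13]
14 → extends → [11, 12, 13, 14]
12 → already a tail → [11, 12, 13, 14]
10 → replaces 11 → [10, 12, 13, 14]
13 → already a tail → [10, 12, 13, 14]
14 → already a tail → [10, 12, 13, 14]
15 → extends → [10, 12, 13, 14, 15]
15 → already a tail → [10, 12, 13, 14, 15]
Five tails, so the longest strictly increasing subsequence has length 5 (e.g. 11, 12, 13, 14, 15).

5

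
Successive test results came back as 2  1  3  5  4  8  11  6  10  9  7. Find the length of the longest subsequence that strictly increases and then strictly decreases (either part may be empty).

8

inc[i] = longest strictly increasing subsequence ending at i; dec[i] = longest strictly decreasing subsequence starting at i:
i:      1  2  3  4  5  6  7  8  9 10 11
a[i]:   2  1  3  5  4  8 11  6 10  9  7
inc:    1  1  2  3  3  4  5  4  5  5  5
dec:    2  1  1  2  1  2  4  1  3  2  1
Best peak at i=7 (value 11): inc=5, dec=4, length 5+4−1 = 8.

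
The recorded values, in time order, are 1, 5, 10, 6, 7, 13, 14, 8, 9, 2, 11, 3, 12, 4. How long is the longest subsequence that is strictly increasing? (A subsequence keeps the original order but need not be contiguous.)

8

Let dp[i] be the length of the longest such subsequence ending at index i:
i:      1  2  3  4  5  6  7  8  9 10 11 12 13 14
a[i]:   1  5 10  6  7 13 14  8  9  2 11  3 12  4
dp:     1  2  3  3  4  5  6  5  6  2  7  3  8  4
Maximum dp value is 8.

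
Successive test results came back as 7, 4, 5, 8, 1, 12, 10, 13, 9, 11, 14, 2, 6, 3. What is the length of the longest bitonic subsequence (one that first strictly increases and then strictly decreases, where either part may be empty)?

inc[i] = longest strictly increasing subsequence ending at i; dec[i] = longest strictly decreasing subsequence starting at i:
i:      1  2  3  4  5  6  7  8  9 10 11 12 13 14
a[i]:   7  4  5  8  1 12 10 13  9 11 14  2  6  3
inc:    1  1  2  3  1  4  4  5  4  5  6  2  3  3
dec:    3  2  2  3  1  5  4  4  3  3  3  1  2  1
Best peak at i=6 (value 12): inc=4, dec=5, length 4+5−1 = 8.

8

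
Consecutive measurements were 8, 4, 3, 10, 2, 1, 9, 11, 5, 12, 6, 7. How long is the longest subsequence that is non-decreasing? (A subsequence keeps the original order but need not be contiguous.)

4

Let dp[i] be the length of the longest such subsequence ending at index i:
i:      1  2  3  4  5  6  7  8  9 10 11 12
a[i]:   8  4  3 10  2  1  9 11  5 12  6  7
dp:     1  1  1  2  1  1  2  3  2  4  3  4
Maximum dp value is 4.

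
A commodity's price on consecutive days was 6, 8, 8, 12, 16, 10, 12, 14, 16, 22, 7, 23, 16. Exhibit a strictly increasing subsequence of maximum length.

Patience tails give the LIS length; then backtrack through the dp parents:
6 → extends → [6]
8 → extends → [6, 8]
8 → already a tail → [6, 8]
12 → extends → [6, 8, 12]
16 → extends → [6, 8, 12, 16]
10 → replaces 12 → [6, 8, 10, 16]
12 → replaces 16 → [6, 8, 10, 12]
14 → extends → [6, 8, 10, 12, 14]
16 → extends → [6, 8, 10, 12, 14, 16]
22 → extends → [6, 8, 10, 12, 14, 16, 22]
7 → replaces 8 → [6, 7, 10, 12, 14, 16, 22]
23 → extends → [6, 7, 10, 12, 14, 16, 22, 23]
16 → already a tail → [6, 7, 10, 12, 14, 16, 22, 23]
Length 8; one witness is 6, 8, 10, 12, 14, 16, 22, 23.

6, 8, 10, 12, 14, 16, 22, 23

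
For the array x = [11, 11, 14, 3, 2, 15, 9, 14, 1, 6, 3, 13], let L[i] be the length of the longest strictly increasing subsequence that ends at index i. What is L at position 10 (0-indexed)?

2

dp[i] = 1 + max{dp[j] : j<i, x[j]<x[i]} (or 1 if no such j):
i:      0  1  2  3  4  5  6  7  8  9 10 11
x[i]:  11 11 14  3  2 15  9 14  1  6  3 13
dp:     1  1  2  1  1  3  2  3  1  2  2  3
At index 10 the value is 2.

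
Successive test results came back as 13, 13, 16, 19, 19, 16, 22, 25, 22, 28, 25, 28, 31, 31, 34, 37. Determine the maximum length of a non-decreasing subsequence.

13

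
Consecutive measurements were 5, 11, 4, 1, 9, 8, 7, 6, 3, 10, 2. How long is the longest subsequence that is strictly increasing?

3

Track the smallest tail for each achievable length (strict):
5 → extends → [5]
11 → extends → [5, 11]
4 → replaces 5 → [4, 11]
1 → replaces 4 → [1, 11]
9 → replaces 11 → [1, 9]
8 → replaces 9 → [1, 8]
7 → replaces 8 → [1, 7]
6 → replaces 7 → [1, 6]
3 → replaces 6 → [1, 3]
10 → extends → [1, 3, 10]
2 → replaces 3 → [1, 2, 10]
Three tails, so the longest strictly increasing subsequence has length 3 (e.g. 5, 9, 10).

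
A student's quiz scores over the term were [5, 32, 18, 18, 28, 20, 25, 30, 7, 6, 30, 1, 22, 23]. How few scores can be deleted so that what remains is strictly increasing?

9

Fewest deletions = n − (longest strictly increasing subsequence).
Patience tails:
5 → extends → [5]
32 → extends → [5, 32]
18 → replaces 32 → [5, 18]
18 → already a tail → [5, 18]
28 → extends → [5, 18, 28]
20 → replaces 28 → [5, 18, 20]
25 → extends → [5, 18, 20, 25]
30 → extends → [5, 18, 20, 25, 30]
7 → replaces 18 → [5, 7, 20, 25, 30]
6 → replaces 7 → [5, 6, 20, 25, 30]
30 → already a tail → [5, 6, 20, 25, 30]
1 → replaces 5 → [1, 6, 20, 25, 30]
22 → replaces 25 → [1, 6, 20, 22, 30]
23 → replaces 30 → [1, 6, 20, 22, 23]
Longest strictly increasing subsequence has length 5, so deletions = 14 − 5 = 9.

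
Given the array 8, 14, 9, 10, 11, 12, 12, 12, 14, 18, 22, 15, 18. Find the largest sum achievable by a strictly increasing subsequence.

Let S[i] be the best sum of a strictly increasing subsequence ending at i:
i:       1   2   3   4   5   6   7   8   9  10  11  12  13
a[i]:    8  14   9  10  11  12  12  12  14  18  22  15  18
S:       8  22  17  27  38  50  50  50  64  82 104  79  97
Maximum is 104 (e.g. 8 + 9 + 10 + 11 + 12 + 14 + 18 + 22).

104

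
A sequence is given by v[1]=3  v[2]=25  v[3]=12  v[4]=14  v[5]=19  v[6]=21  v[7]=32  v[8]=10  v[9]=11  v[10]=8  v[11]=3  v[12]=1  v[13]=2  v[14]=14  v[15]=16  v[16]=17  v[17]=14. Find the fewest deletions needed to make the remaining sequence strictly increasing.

11

Fewest deletions = n − (longest strictly increasing subsequence).
i:      1  2  3  4  5  6  7  8  9 10 11 12 13 14 15 16 17
v[i]:   3 25 12 14 19 21 32 10 11  8  3  1  2 14 16 17 14
dp:     1  2  2  3  4  5  6  2  3  2  1  1  2  4  5  6  4
max dp = 6, so deletions = 17 − 6 = 11.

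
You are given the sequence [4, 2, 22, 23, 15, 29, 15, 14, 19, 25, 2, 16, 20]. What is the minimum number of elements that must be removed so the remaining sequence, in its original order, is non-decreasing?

8

Fewest deletions = n − (longest non-decreasing subsequence).
Patience tails:
4 → extends → [4]
2 → replaces 4 → [2]
22 → extends → [2, 22]
23 → extends → [2, 22, 23]
15 → replaces 22 → [2, 15, 23]
29 → extends → [2, 15, 23, 29]
15 → replaces 23 → [2, 15, 15, 29]
14 → replaces 15 → [2, 14, 15, 29]
19 → replaces 29 → [2, 14, 15, 19]
25 → extends → [2, 14, 15, 19, 25]
2 → replaces 14 → [2, 2, 15, 19, 25]
16 → replaces 19 → [2, 2, 15, 16, 25]
20 → replaces 25 → [2, 2, 15, 16, 20]
Longest non-decreasing subsequence has length 5, so deletions = 13 − 5 = 8.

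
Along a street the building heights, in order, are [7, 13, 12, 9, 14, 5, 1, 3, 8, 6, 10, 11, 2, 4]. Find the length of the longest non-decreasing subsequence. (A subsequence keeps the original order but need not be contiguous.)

5

Let dp[i] be the length of the longest such subsequence ending at index i:
i:      1  2  3  4  5  6  7  8  9 10 11 12 13 14
a[i]:   7 13 12  9 14  5  1  3  8  6 10 11  2  4
dp:     1  2  2  2  3  1  1  2  3  3  4  5  2  3
Maximum dp value is 5.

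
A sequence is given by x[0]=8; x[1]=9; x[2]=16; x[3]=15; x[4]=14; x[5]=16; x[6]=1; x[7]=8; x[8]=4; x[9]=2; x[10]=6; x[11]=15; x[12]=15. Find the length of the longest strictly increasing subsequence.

Track the smallest tail for each achievable length (strict):
8 → extends → [8]
9 → extends → [8, 9]
16 → extends → [8, 9, 16]
15 → replaces 16 → [8, 9, 15]
14 → replaces 15 → [8, 9, 14]
16 → extends → [8, 9, 14, 16]
1 → replaces 8 → [1, 9, 14, 16]
8 → replaces 9 → [1, 8, 14, 16]
4 → replaces 8 → [1, 4, 14, 16]
2 → replaces 4 → [1, 2, 14, 16]
6 → replaces 14 → [1, 2, 6, 16]
15 → replaces 16 → [1, 2, 6, 15]
15 → already a tail → [1, 2, 6, 15]
Four tails, so the longest strictly increasing subsequence has length 4 (e.g. 8, 9, 15, 16).

4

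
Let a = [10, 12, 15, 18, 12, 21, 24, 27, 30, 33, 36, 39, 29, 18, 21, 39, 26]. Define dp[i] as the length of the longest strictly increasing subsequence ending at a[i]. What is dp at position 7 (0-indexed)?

dp[i] = 1 + max{dp[j] : j<i, a[j]<a[i]} (or 1 if no such j):
i:      0  1  2  3  4  5  6  7  8  9 10 11 12 13 14 15 16
a[i]:  10 12 15 18 12 21 24 27 30 33 36 39 29 18 21 39 26
dp:     1  2  3  4  2  5  6  7  8  9 10 11  8  4  5 11  7
At index 7 the value is 7.

7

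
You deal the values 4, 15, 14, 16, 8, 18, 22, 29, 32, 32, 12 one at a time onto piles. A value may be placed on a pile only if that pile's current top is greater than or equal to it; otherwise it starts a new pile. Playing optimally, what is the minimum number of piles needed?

The minimum number of non-increasing subsequences covering a sequence equals the length of its longest strictly increasing subsequence.
LIS length is 7 (e.g. 4, 15, 16, 18, 22, 29, 32), so 7 piles are needed.

7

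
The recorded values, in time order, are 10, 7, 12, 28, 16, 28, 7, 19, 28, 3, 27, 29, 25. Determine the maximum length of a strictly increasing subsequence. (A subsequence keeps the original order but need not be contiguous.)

Track the smallest tail for each achievable length (strict):
10 → extends → [10]
7 → replaces 10 → [7]
12 → extends → [7, 12]
28 → extends → [7, 12, 28]
16 → replaces 28 → [7, 12, 16]
28 → extends → [7, 12, 16, 28]
7 → already a tail → [7, 12, 16, 28]
19 → replaces 28 → [7, 12, 16, 19]
28 → extends → [7, 12, 16, 19, 28]
3 → replaces 7 → [3, 12, 16, 19, 28]
27 → replaces 28 → [3, 12, 16, 19, 27]
29 → extends → [3, 12, 16, 19, 27, 29]
25 → replaces 27 → [3, 12, 16, 19, 25, 29]
Six tails, so the longest strictly increasing subsequence has length 6 (e.g. 10, 12, 16, 19, 28, 29).

6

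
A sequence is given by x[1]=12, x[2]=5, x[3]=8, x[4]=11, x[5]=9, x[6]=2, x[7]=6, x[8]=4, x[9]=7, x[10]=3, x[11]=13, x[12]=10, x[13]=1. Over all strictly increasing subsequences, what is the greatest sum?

37

Let S[i] be the best sum of a strictly increasing subsequence ending at i:
i:      1  2  3  4  5  6  7  8  9 10 11 12 13
x[i]:  12  5  8 11  9  2  6  4  7  3 13 10  1
S:     12  5 13 24 22  2 11  6 18  5 37 32  1
Maximum is 37 (e.g. 5 + 8 + 11 + 13).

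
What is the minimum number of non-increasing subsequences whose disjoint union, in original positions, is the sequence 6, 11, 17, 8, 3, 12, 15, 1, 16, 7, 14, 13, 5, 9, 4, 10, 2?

Place each on the leftmost legal pile:
6 → new pile 1 (tops now [6])
11 → new pile 2 (tops now [6, 11])
17 → new pile 3 (tops now [6, 11, 17])
8 → pile 2 (tops now [6, 8, 17])
3 → pile 1 (tops now [3, 8, 17])
12 → pile 3 (tops now [3, 8, 12])
15 → new pile 4 (tops now [3, 8, 12, 15])
1 → pile 1 (tops now [1, 8, 12, 15])
16 → new pile 5 (tops now [1, 8, 12, 15, 16])
7 → pile 2 (tops now [1, 7, 12, 15, 16])
14 → pile 4 (tops now [1, 7, 12, 14, 16])
13 → pile 4 (tops now [1, 7, 12, 13, 16])
5 → pile 2 (tops now [1, 5, 12, 13, 16])
9 → pile 3 (tops now [1, 5, 9, 13, 16])
4 → pile 2 (tops now [1, 4, 9, 13, 16])
10 → pile 4 (tops now [1, 4, 9, 10, 16])
2 → pile 2 (tops now [1, 2, 9, 10, 16])
Five piles.

5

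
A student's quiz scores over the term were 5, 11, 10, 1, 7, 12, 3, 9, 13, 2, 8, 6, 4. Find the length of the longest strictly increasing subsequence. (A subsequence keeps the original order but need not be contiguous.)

Track the smallest tail for each achievable length (strict):
5 → extends → [5]
11 → extends → [5, 11]
10 → replaces 11 → [5, 10]
1 → replaces 5 → [1, 10]
7 → replaces 10 → [1, 7]
12 → extends → [1, 7, 12]
3 → replaces 7 → [1, 3, 12]
9 → replaces 12 → [1, 3, 9]
13 → extends → [1, 3, 9, 13]
2 → replaces 3 → [1, 2, 9, 13]
8 → replaces 9 → [1, 2, 8, 13]
6 → replaces 8 → [1, 2, 6, 13]
4 → replaces 6 → [1, 2, 4, 13]
Four tails, so the longest strictly increasing subsequence has length 4 (e.g. 5, 11, 12, 13).

4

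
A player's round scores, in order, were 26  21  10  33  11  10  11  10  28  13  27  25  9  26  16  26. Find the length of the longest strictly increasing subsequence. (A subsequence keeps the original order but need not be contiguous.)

5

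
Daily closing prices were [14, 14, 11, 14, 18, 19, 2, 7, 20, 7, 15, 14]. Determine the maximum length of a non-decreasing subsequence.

6

Track the smallest tail for each achievable length (allowing ties):
14 → extends → [14]
14 → extends → [14, 14]
11 → replaces 14 → [11, 14]
14 → extends → [11, 14, 14]
18 → extends → [11, 14, 14, 18]
19 → extends → [11, 14, 14, 18, 19]
2 → replaces 11 → [2, 14, 14, 18, 19]
7 → replaces 14 → [2, 7, 14, 18, 19]
20 → extends → [2, 7, 14, 18, 19, 20]
7 → replaces 14 → [2, 7, 7, 18, 19, 20]
15 → replaces 18 → [2, 7, 7, 15, 19, 20]
14 → replaces 15 → [2, 7, 7, 14, 19, 20]
Six tails, so the longest non-decreasing subsequence has length 6 (e.g. 14, 14, 14, 18, 19, 20).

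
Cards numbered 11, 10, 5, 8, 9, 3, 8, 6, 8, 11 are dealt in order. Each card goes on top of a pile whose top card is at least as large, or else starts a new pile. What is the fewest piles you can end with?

The minimum number of non-increasing subsequences covering a sequence equals the length of its longest strictly increasing subsequence.
LIS length is 4 (e.g. 5, 8, 9, 11), so 4 piles are needed.

4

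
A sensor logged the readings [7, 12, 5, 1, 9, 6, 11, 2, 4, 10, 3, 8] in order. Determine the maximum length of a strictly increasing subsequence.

Let dp[i] be the length of the longest such subsequence ending at index i:
i:      1  2  3  4  5  6  7  8  9 10 11 12
a[i]:   7 12  5  1  9  6 11  2  4 10  3  8
dp:     1  2  1  1  2  2  3  2  3  4  3  4
Maximum dp value is 4.

4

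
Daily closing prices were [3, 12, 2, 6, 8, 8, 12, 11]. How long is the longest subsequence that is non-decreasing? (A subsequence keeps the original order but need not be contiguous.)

Let dp[i] be the length of the longest such subsequence ending at index i:
i:      1  2  3  4  5  6  7  8
a[i]:   3 12  2  6  8  8 12 11
dp:     1  2  1  2  3  4  5  5
Maximum dp value is 5.

5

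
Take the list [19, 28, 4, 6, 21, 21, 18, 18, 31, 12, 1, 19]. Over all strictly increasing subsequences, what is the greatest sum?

78

Let S[i] be the best sum of a strictly increasing subsequence ending at i:
i:      1  2  3  4  5  6  7  8  9 10 11 12
a[i]:  19 28  4  6 21 21 18 18 31 12  1 19
S:     19 47  4 10 40 40 28 28 78 22  1 47
Maximum is 78 (e.g. 19 + 28 + 31).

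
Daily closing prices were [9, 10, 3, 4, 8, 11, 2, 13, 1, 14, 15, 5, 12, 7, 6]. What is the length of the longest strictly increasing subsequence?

Let dp[i] be the length of the longest such subsequence ending at index i:
i:      1  2  3  4  5  6  7  8  9 10 11 12 13 14 15
a[i]:   9 10  3  4  8 11  2 13  1 14 15  5 12  7  6
dp:     1  2  1  2  3  4  1  5  1  6  7  3  5  4  4
Maximum dp value is 7.

7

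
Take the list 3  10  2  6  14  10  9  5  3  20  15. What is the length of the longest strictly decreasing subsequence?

5

Let dp[i] be the longest strictly decreasing subsequence ending at i:
i:      1  2  3  4  5  6  7  8  9 10 11
a[i]:   3 10  2  6 14 10  9  5  3 20 15
dp:     1  1  2  2  1  2  3  4  5  1  2
Maximum is 5.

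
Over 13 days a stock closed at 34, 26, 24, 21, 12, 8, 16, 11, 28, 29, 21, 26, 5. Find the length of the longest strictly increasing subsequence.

Let dp[i] be the length of the longest such subsequence ending at index i:
i:      1  2  3  4  5  6  7  8  9 10 11 12 13
a[i]:  34 26 24 21 12  8 16 11 28 29 21 26  5
dp:     1  1  1  1  1  1  2  2  3  4  3  4  1
Maximum dp value is 4.

4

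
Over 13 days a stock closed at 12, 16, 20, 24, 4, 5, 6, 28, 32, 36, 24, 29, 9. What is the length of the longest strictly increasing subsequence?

Track the smallest tail for each achievable length (strict):
12 → extends → [12]
16 → extends → [12, 16]
20 → extends → [12, 16, 20]
24 → extends → [12, 16, 20, 24]
4 → replaces 12 → [4, 16, 20, 24]
5 → replaces 16 → [4, 5, 20, 24]
6 → replaces 20 → [4, 5, 6, 24]
28 → extends → [4, 5, 6, 24, 28]
32 → extends → [4, 5, 6, 24, 28, 32]
36 → extends → [4, 5, 6, 24, 28, 32, 36]
24 → already a tail → [4, 5, 6, 24, 28, 32, 36]
29 → replaces 32 → [4, 5, 6, 24, 28, 29, 36]
9 → replaces 24 → [4, 5, 6, 9, 28, 29, 36]
Seven tails, so the longest strictly increasing subsequence has length 7 (e.g. 12, 16, 20, 24, 28, 32, 36).

7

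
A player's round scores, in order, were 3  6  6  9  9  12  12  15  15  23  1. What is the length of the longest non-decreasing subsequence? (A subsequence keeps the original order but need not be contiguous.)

10

Track the smallest tail for each achievable length (allowing ties):
3 → extends → [3]
6 → extends → [3, 6]
6 → extends → [3, 6, 6]
9 → extends → [3, 6, 6, 9]
9 → extends → [3, 6, 6, 9, 9]
12 → extends → [3, 6, 6, 9, 9, 12]
12 → extends → [3, 6, 6, 9, 9, 12, 12]
15 → extends → [3, 6, 6, 9, 9, 12, 12, 15]
15 → extends → [3, 6, 6, 9, 9, 12, 12, 15, 15]
23 → extends → [3, 6, 6, 9, 9, 12, 12, 15, 15, 23]
1 → replaces 3 → [1, 6, 6, 9, 9, 12, 12, 15, 15, 23]
Ten tails, so the longest non-decreasing subsequence has length 10 (e.g. 3, 6, 6, 9, 9, 12, 12, 15, 15, 23).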